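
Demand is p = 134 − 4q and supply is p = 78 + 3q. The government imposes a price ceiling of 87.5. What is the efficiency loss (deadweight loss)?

Competitive equilibrium: 134 − 4q = 78 + 3q → q* = 8, p* = 102.
At the ceiling p = 87.5, quantity supplied = (87.5 − 78)/3 = 3.1667.
Willingness to pay at q' = 3.1667: 134 − 4·3.1667 = 121.3332.
Δq = 8 − 3.1667 = 4.8333; wedge = 121.3332 − 87.5 = 33.8332.
Deadweight loss = ½ × 4.8333 × 33.8332 = 81.76.

81.76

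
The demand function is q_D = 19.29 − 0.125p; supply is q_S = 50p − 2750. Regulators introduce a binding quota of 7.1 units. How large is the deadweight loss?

In inverse form: demand p = 154.32 − 8q, supply p = 55 + 0.02q.
Competitive equilibrium: 154.32 − 8q = 55 + 0.02q → q* = 12.384, p* = 55.2477.
At q = 7.1: demand price = 154.32 − 8·7.1 = 97.52; supply price = 55 + 0.02·7.1 = 55.142.
Δq = 12.384 − 7.1 = 5.284; wedge = 97.52 − 55.142 = 42.378.
The triangle = ½ × 5.284 × 42.378 = 111.96.

111.96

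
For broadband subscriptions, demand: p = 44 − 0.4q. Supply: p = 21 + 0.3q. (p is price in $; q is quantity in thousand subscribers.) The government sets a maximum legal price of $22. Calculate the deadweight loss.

$305.08 thousand

Competitive equilibrium: 44 − 0.4q = 21 + 0.3q → q* = 32.8571, p* = 30.8571.
At the ceiling p = 22, quantity supplied = (22 − 21)/0.3 = 3.3333.
Willingness to pay at q' = 3.3333: 44 − 0.4·3.3333 = 42.6667.
Δq = 32.8571 − 3.3333 = 29.5238; wedge = 42.6667 − 22 = 20.6667.
Welfare loss = ½ × 29.5238 × 20.6667 = $305.08 thousand.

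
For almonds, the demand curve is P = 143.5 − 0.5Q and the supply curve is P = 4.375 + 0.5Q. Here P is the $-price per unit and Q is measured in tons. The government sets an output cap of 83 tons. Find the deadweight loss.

Competitive equilibrium: 143.5 − 0.5Q = 4.375 + 0.5Q → Q* = 139.125, P* = 73.9375.
At Q = 83: demand price = 143.5 − 0.5·83 = 102; supply price = 4.375 + 0.5·83 = 45.875.
ΔQ = 139.125 − 83 = 56.125; wedge = 102 − 45.875 = 56.125.
Welfare loss = ½ × 56.125 × 56.125 = $1575.01.

$1575.01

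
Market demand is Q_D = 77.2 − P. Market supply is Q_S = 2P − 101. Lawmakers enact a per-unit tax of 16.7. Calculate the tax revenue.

111.33

In inverse form: demand P = 77.2 − Q, supply P = 50.5 + 0.5Q.
Competitive equilibrium: 77.2 − Q = 50.5 + 0.5Q → Q* = 17.8, P* = 59.4.
With the tax, the buyer price exceeds the seller price by 16.7: (77.2 − Q) − (50.5 + 0.5Q) = 16.7 → Q' = 6.6667.
Tax revenue = 16.7 × 6.6667 = 111.33.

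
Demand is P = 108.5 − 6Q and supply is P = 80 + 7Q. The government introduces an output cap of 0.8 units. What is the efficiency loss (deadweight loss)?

Competitive equilibrium: 108.5 − 6Q = 80 + 7Q → Q* = 2.1923, P* = 95.3462.
At Q = 0.8: demand price = 108.5 − 6·0.8 = 103.7; supply price = 80 + 7·0.8 = 85.6.
ΔQ = 2.1923 − 0.8 = 1.3923; wedge = 103.7 − 85.6 = 18.1.
Deadweight loss = ½ × 1.3923 × 18.1 = 12.60.

12.60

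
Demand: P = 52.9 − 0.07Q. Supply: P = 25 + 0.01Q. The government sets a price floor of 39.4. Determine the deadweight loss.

972.10

Competitive equilibrium: 52.9 − 0.07Q = 25 + 0.01Q → Q* = 348.75, P* = 28.4875.
At the floor P = 39.4, quantity demanded = (52.9 − 39.4)/0.07 = 192.8571.
Sellers' marginal cost at Q' = 192.8571: 25 + 0.01·192.8571 = 26.9286.
ΔQ = 348.75 − 192.8571 = 155.8929; wedge = 39.4 − 26.9286 = 12.4714.
The triangle = ½ × 155.8929 × 12.4714 = 972.10.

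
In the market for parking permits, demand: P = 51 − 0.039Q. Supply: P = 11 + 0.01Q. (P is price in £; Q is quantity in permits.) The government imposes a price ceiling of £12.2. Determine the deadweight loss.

£11879.33

Competitive equilibrium: 51 − 0.039Q = 11 + 0.01Q → Q* = 816.3265, P* = 19.1633.
At the ceiling P = 12.2, quantity supplied = (12.2 − 11)/0.01 = 120.
Willingness to pay at Q' = 120: 51 − 0.039·120 = 46.32.
ΔQ = 816.3265 − 120 = 696.3265; wedge = 46.32 − 12.2 = 34.12.
The triangle = ½ × 696.3265 × 34.12 = £11879.33.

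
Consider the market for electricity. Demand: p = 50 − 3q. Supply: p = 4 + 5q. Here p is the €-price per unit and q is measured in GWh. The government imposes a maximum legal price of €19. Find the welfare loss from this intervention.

€30.25

Competitive equilibrium: 50 − 3q = 4 + 5q → q* = 5.75, p* = 32.75.
At the ceiling p = 19, quantity supplied = (19 − 4)/5 = 3.
Willingness to pay at q' = 3: 50 − 3·3 = 41.
Δq = 5.75 − 3 = 2.75; wedge = 41 − 19 = 22.
The triangle = ½ × 2.75 × 22 = €30.25.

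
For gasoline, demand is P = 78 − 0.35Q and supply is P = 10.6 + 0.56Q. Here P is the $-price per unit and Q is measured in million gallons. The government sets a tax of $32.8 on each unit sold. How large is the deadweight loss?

$591.12 million

Competitive equilibrium: 78 − 0.35Q = 10.6 + 0.56Q → Q* = 74.0659, P* = 52.0769.
With the tax, the buyer price exceeds the seller price by 32.8: (78 − 0.35Q) − (10.6 + 0.56Q) = 32.8 → Q' = 38.022.
ΔQ = 74.0659 − 38.022 = 36.0439; the wedge equals the tax, 32.8.
Deadweight loss = ½ × 36.0439 × 32.8 = $591.12 million.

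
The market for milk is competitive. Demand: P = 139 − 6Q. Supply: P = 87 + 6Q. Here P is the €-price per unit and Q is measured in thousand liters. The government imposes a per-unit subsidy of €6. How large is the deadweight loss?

€1.50 thousand

Competitive equilibrium: 139 − 6Q = 87 + 6Q → Q* = 4.3333, P* = 113.
The subsidy lowers effective supply by 6: P = 81 + 6Q.
New quantity: 139 − 6Q = 81 + 6Q → Q' = 4.8333.
Overproduction ΔQ = 4.8333 − 4.3333 = 0.5; wedge = subsidy = 6.
Deadweight loss = ½ × 0.5 × 6 = €1.50 thousand.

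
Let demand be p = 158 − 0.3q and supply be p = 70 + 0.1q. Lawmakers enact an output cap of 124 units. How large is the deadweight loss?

1843.20

Competitive equilibrium: 158 − 0.3q = 70 + 0.1q → q* = 220, p* = 92.
At q = 124: demand price = 158 − 0.3·124 = 120.8; supply price = 70 + 0.1·124 = 82.4.
Δq = 220 − 124 = 96; wedge = 120.8 − 82.4 = 38.4.
DWL = ½ × 96 × 38.4 = 1843.20.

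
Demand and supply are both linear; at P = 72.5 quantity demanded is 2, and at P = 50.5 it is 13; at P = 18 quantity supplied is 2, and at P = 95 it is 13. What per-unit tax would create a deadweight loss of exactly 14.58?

16.2

Demand slope = (50.5 − 72.5)/(13 − 2) = −2, so P = 76.5 − 2Q.
Supply slope = (95 − 18)/(13 − 2) = 7, so P = 4 + 7Q.
Competitive equilibrium: 76.5 − 2Q = 4 + 7Q → Q* = 8.0556, P* = 60.3889.
A tax t gives ΔQ = t/9 and wedge t, so DWL = t²/18.
t²/18 = 14.58 → t² = 262.44 → t = 16.2.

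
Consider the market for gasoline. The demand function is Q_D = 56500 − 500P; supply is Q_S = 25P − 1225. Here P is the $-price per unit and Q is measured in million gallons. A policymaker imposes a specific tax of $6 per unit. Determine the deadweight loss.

$428.57 million

In inverse form: demand P = 113 − 0.002Q, supply P = 49 + 0.04Q.
Competitive equilibrium: 113 − 0.002Q = 49 + 0.04Q → Q* = 1523.8095, P* = 109.9524.
With the tax, the buyer price exceeds the seller price by 6: (113 − 0.002Q) − (49 + 0.04Q) = 6 → Q' = 1380.9524.
ΔQ = 1523.8095 − 1380.9524 = 142.8571; the wedge equals the tax, 6.
DWL = ½ × 142.8571 × 6 = $428.57 million.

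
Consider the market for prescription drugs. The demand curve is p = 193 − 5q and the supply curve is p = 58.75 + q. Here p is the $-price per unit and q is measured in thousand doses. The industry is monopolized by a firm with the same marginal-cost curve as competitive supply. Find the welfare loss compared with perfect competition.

Competitive equilibrium: 193 − 5q = 58.75 + q → q* = 22.375, p* = 81.125.
Marginal revenue: MR = 193 − 10q. Set MR = MC: 193 − 10q = 58.75 + q → q_m = 12.20455.
Price p_m = 193 − 5·12.20455 = 131.97725; MC(q_m) = 58.75 + 1·12.20455 = 70.95455.
Competitive q* = 22.375, so Δq = 10.17045; wedge = 131.97725 − 70.95455 = 61.0227.
DWL = ½ × 10.17045 × 61.0227 = $310.31 thousand.

$310.31 thousand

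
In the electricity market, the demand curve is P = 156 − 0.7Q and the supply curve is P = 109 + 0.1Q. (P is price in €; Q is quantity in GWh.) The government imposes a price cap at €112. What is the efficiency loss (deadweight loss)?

Competitive equilibrium: 156 − 0.7Q = 109 + 0.1Q → Q* = 58.75, P* = 114.875.
At the ceiling P = 112, quantity supplied = (112 − 109)/0.1 = 30.
Willingness to pay at Q' = 30: 156 − 0.7·30 = 135.
ΔQ = 58.75 − 30 = 28.75; wedge = 135 − 112 = 23.
Welfare loss = ½ × 28.75 × 23 = €330.625.

€330.625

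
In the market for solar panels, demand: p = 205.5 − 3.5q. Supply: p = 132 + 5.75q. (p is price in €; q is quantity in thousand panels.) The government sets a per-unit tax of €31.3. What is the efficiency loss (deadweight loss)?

Competitive equilibrium: 205.5 − 3.5q = 132 + 5.75q → q* = 7.94595, p* = 177.68919.
With the tax, the buyer price exceeds the seller price by 31.3: (205.5 − 3.5q) − (132 + 5.75q) = 31.3 → q' = 4.56216.
Δq = 7.94595 − 4.56216 = 3.38379; the wedge equals the tax, 31.3.
Welfare loss = ½ × 3.38379 × 31.3 = €52.96 thousand.

€52.96 thousand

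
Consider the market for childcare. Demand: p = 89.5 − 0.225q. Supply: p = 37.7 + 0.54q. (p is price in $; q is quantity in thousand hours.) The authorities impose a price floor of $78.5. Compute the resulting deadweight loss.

$135.53 thousand

Competitive equilibrium: 89.5 − 0.225q = 37.7 + 0.54q → q* = 67.7124, p* = 74.2647.
At the floor p = 78.5, quantity demanded = (89.5 − 78.5)/0.225 = 48.8889.
Sellers' marginal cost at q' = 48.8889: 37.7 + 0.54·48.8889 = 64.1.
Δq = 67.7124 − 48.8889 = 18.8235; wedge = 78.5 − 64.1 = 14.4.
Welfare loss = ½ × 18.8235 × 14.4 = $135.53 thousand.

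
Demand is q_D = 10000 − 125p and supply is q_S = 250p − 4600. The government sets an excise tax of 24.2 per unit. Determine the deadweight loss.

In inverse form: demand p = 80 − 0.008q, supply p = 18.4 + 0.004q.
Competitive equilibrium: 80 − 0.008q = 18.4 + 0.004q → q* = 5133.3333, p* = 38.9333.
With the tax, the buyer price exceeds the seller price by 24.2: (80 − 0.008q) − (18.4 + 0.004q) = 24.2 → q' = 3116.6667.
Δq = 5133.3333 − 3116.6667 = 2016.6666; the wedge equals the tax, 24.2.
Deadweight loss = ½ × 2016.6666 × 24.2 = 24401.67.

24401.67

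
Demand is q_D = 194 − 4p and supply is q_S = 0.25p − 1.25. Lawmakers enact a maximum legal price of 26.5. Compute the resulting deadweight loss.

In inverse form: demand p = 48.5 − 0.25q, supply p = 5 + 4q.
Competitive equilibrium: 48.5 − 0.25q = 5 + 4q → q* = 10.2353, p* = 45.9412.
At the ceiling p = 26.5, quantity supplied = (26.5 − 5)/4 = 5.375.
Willingness to pay at q' = 5.375: 48.5 − 0.25·5.375 = 47.1563.
Δq = 10.2353 − 5.375 = 4.8603; wedge = 47.1563 − 26.5 = 20.6563.
Deadweight loss = ½ × 4.8603 × 20.6563 = 50.20.

50.20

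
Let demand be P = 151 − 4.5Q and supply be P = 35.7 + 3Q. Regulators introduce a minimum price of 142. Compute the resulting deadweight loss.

670.67

Competitive equilibrium: 151 − 4.5Q = 35.7 + 3Q → Q* = 15.3733, P* = 81.82.
At the floor P = 142, quantity demanded = (151 − 142)/4.5 = 2.
Sellers' marginal cost at Q' = 2: 35.7 + 3·2 = 41.7.
ΔQ = 15.3733 − 2 = 13.3733; wedge = 142 − 41.7 = 100.3.
The triangle = ½ × 13.3733 × 100.3 = 670.67.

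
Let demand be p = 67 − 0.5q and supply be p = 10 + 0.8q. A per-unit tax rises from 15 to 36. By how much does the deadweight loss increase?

411.92

Competitive equilibrium: 67 − 0.5q = 10 + 0.8q → q* = 43.8462, p* = 45.0769.
For a per-unit tax t: Δq = t/1.3, so DWL = ½·t·(t/1.3) = t²/2.6.
At t = 15: DWL = 86.538. At t = 36: DWL = 498.462.
Increase = 498.462 − 86.538 = 411.92.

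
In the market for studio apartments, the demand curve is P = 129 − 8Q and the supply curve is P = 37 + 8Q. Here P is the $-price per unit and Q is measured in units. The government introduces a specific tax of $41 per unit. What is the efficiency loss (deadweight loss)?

$52.53

Competitive equilibrium: 129 − 8Q = 37 + 8Q → Q* = 5.75, P* = 83.
With the tax, the buyer price exceeds the seller price by 41: (129 − 8Q) − (37 + 8Q) = 41 → Q' = 3.1875.
ΔQ = 5.75 − 3.1875 = 2.5625; the wedge equals the tax, 41.
DWL = ½ × 2.5625 × 41 = $52.53.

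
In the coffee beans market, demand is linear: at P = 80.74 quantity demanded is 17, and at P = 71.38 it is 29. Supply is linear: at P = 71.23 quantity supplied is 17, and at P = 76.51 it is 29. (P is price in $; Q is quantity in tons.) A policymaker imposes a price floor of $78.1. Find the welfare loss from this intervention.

Demand slope = (71.38 − 80.74)/(29 − 17) = −0.78, so P = 94 − 0.78Q.
Supply slope = (76.51 − 71.23)/(29 − 17) = 0.44, so P = 63.75 + 0.44Q.
Competitive equilibrium: 94 − 0.78Q = 63.75 + 0.44Q → Q* = 24.7951, P* = 74.6598.
At the floor P = 78.1, quantity demanded = (94 − 78.1)/0.78 = 20.3846.
Sellers' marginal cost at Q' = 20.3846: 63.75 + 0.44·20.3846 = 72.7192.
ΔQ = 24.7951 − 20.3846 = 4.4105; wedge = 78.1 − 72.7192 = 5.3808.
DWL = ½ × 4.4105 × 5.3808 = $11.87.

$11.87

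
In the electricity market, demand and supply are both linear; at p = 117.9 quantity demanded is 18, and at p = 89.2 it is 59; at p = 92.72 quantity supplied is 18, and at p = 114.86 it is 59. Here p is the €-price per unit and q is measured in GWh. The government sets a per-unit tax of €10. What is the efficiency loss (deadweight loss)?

Demand slope = (89.2 − 117.9)/(59 − 18) = −0.7, so p = 130.5 − 0.7q.
Supply slope = (114.86 − 92.72)/(59 − 18) = 0.54, so p = 83 + 0.54q.
Competitive equilibrium: 130.5 − 0.7q = 83 + 0.54q → q* = 38.3065, p* = 103.6855.
With the tax, the buyer price exceeds the seller price by 10: (130.5 − 0.7q) − (83 + 0.54q) = 10 → q' = 30.2419.
Δq = 38.3065 − 30.2419 = 8.0646; the wedge equals the tax, 10.
The triangle = ½ × 8.0646 × 10 = €40.32.

€40.32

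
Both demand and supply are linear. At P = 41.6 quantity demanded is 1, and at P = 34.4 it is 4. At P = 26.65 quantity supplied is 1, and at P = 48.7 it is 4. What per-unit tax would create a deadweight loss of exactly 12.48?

Demand slope = (34.4 − 41.6)/(4 − 1) = −2.4, so P = 44 − 2.4Q.
Supply slope = (48.7 − 26.65)/(4 − 1) = 7.35, so P = 19.3 + 7.35Q.
Competitive equilibrium: 44 − 2.4Q = 19.3 + 7.35Q → Q* = 2.5333, P* = 37.92.
A tax t gives ΔQ = t/9.75 and wedge t, so DWL = t²/19.5.
t²/19.5 = 12.48 → t² = 243.36 → t = 15.6.

15.6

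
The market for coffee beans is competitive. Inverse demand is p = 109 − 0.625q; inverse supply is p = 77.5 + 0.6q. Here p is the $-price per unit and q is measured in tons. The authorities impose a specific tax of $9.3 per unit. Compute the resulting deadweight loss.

Competitive equilibrium: 109 − 0.625q = 77.5 + 0.6q → q* = 25.7143, p* = 92.9286.
With the tax, the buyer price exceeds the seller price by 9.3: (109 − 0.625q) − (77.5 + 0.6q) = 9.3 → q' = 18.1224.
Δq = 25.7143 − 18.1224 = 7.5919; the wedge equals the tax, 9.3.
Deadweight loss = ½ × 7.5919 × 9.3 = $35.30.

$35.30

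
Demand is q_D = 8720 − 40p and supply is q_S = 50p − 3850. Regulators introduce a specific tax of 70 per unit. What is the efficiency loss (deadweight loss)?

In inverse form: demand p = 218 − 0.025q, supply p = 77 + 0.02q.
Competitive equilibrium: 218 − 0.025q = 77 + 0.02q → q* = 3133.3333, p* = 139.6667.
With the tax, the buyer price exceeds the seller price by 70: (218 − 0.025q) − (77 + 0.02q) = 70 → q' = 1577.7778.
Δq = 3133.3333 − 1577.7778 = 1555.5555; the wedge equals the tax, 70.
Deadweight loss = ½ × 1555.5555 × 70 = 54444.44.

54444.44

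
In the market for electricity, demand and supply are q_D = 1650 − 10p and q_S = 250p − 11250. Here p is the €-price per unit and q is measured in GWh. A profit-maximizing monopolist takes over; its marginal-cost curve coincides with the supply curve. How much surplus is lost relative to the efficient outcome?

€16635.61

In inverse form: demand p = 165 − 0.1q, supply p = 45 + 0.004q.
Competitive equilibrium: 165 − 0.1q = 45 + 0.004q → q* = 1153.84615, p* = 49.61538.
Marginal revenue: MR = 165 − 0.2q. Set MR = MC: 165 − 0.2q = 45 + 0.004q → q_m = 588.23529.
Price p_m = 165 − 0.1·588.23529 = 106.17647; MC(q_m) = 45 + 0.004·588.23529 = 47.35294.
Competitive q* = 1153.84615, so Δq = 565.61086; wedge = 106.17647 − 47.35294 = 58.82353.
DWL = ½ × 565.61086 × 58.82353 = €16635.61.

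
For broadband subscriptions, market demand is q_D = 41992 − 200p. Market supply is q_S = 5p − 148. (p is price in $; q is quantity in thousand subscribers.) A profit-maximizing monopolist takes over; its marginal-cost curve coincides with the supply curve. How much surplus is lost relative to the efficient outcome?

In inverse form: demand p = 209.96 − 0.005q, supply p = 29.6 + 0.2q.
Competitive equilibrium: 209.96 − 0.005q = 29.6 + 0.2q → q* = 879.8049, p* = 205.561.
Marginal revenue: MR = 209.96 − 0.01q. Set MR = MC: 209.96 − 0.01q = 29.6 + 0.2q → q_m = 858.8571.
Price p_m = 209.96 − 0.005·858.8571 = 205.6657; MC(q_m) = 29.6 + 0.2·858.8571 = 201.3714.
Competitive q* = 879.8049, so Δq = 20.9478; wedge = 205.6657 − 201.3714 = 4.2943.
Welfare loss = ½ × 20.9478 × 4.2943 = $44.98 thousand.

$44.98 thousand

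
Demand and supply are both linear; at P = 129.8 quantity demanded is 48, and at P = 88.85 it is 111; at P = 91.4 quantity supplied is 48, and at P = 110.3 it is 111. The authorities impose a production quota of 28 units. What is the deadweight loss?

Demand slope = (88.85 − 129.8)/(111 − 48) = −0.65, so P = 161 − 0.65Q.
Supply slope = (110.3 − 91.4)/(111 − 48) = 0.3, so P = 77 + 0.3Q.
Competitive equilibrium: 161 − 0.65Q = 77 + 0.3Q → Q* = 88.42105, P* = 103.52632.
At Q = 28: demand price = 161 − 0.65·28 = 142.8; supply price = 77 + 0.3·28 = 85.4.
ΔQ = 88.42105 − 28 = 60.42105; wedge = 142.8 − 85.4 = 57.4.
DWL = ½ × 60.42105 × 57.4 = 1734.08.

1734.08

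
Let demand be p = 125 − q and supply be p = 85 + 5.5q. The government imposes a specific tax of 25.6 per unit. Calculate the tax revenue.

Competitive equilibrium: 125 − q = 85 + 5.5q → q* = 6.1538, p* = 118.8462.
With the tax, the buyer price exceeds the seller price by 25.6: (125 − q) − (85 + 5.5q) = 25.6 → q' = 2.2154.
Tax revenue = 25.6 × 2.2154 = 56.71.

56.71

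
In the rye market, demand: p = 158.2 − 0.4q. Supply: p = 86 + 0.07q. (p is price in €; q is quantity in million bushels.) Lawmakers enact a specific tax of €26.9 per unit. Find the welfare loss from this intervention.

Competitive equilibrium: 158.2 − 0.4q = 86 + 0.07q → q* = 153.617, p* = 96.7532.
With the tax, the buyer price exceeds the seller price by 26.9: (158.2 − 0.4q) − (86 + 0.07q) = 26.9 → q' = 96.383.
Δq = 153.617 − 96.383 = 57.234; the wedge equals the tax, 26.9.
Deadweight loss = ½ × 57.234 × 26.9 = €769.80 million.

€769.80 million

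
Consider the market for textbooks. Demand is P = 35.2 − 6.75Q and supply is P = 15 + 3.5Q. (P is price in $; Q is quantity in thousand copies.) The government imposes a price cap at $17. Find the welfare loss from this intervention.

$10.04 thousand

Competitive equilibrium: 35.2 − 6.75Q = 15 + 3.5Q → Q* = 1.9707, P* = 21.8976.
At the ceiling P = 17, quantity supplied = (17 − 15)/3.5 = 0.5714.
Willingness to pay at Q' = 0.5714: 35.2 − 6.75·0.5714 = 31.3431.
ΔQ = 1.9707 − 0.5714 = 1.3993; wedge = 31.3431 − 17 = 14.3431.
The triangle = ½ × 1.3993 × 14.3431 = $10.04 thousand.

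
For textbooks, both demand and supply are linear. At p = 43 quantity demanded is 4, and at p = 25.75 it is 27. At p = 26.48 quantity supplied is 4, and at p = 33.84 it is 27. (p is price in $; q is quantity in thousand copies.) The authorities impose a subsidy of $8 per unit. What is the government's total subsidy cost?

$215.33 thousand

Demand slope = (25.75 − 43)/(27 − 4) = −0.75, so p = 46 − 0.75q.
Supply slope = (33.84 − 26.48)/(27 − 4) = 0.32, so p = 25.2 + 0.32q.
Competitive equilibrium: 46 − 0.75q = 25.2 + 0.32q → q* = 19.4393, p* = 31.4206.
The subsidy lowers effective supply by 8: p = 17.2 + 0.32q.
New quantity: 46 − 0.75q = 17.2 + 0.32q → q' = 26.9159.
Total subsidy cost = 8 × 26.9159 = $215.33 thousand.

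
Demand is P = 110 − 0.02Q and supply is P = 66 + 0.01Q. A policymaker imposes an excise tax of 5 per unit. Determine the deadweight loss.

416.67

Competitive equilibrium: 110 − 0.02Q = 66 + 0.01Q → Q* = 1466.6667, P* = 80.6667.
With the tax, the buyer price exceeds the seller price by 5: (110 − 0.02Q) − (66 + 0.01Q) = 5 → Q' = 1300.
ΔQ = 1466.6667 − 1300 = 166.6667; the wedge equals the tax, 5.
Welfare loss = ½ × 166.6667 × 5 = 416.67.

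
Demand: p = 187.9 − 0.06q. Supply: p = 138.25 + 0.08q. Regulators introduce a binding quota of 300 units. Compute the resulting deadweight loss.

209.01

Competitive equilibrium: 187.9 − 0.06q = 138.25 + 0.08q → q* = 354.6429, p* = 166.6214.
At q = 300: demand price = 187.9 − 0.06·300 = 169.9; supply price = 138.25 + 0.08·300 = 162.25.
Δq = 354.6429 − 300 = 54.6429; wedge = 169.9 − 162.25 = 7.65.
Deadweight loss = ½ × 54.6429 × 7.65 = 209.01.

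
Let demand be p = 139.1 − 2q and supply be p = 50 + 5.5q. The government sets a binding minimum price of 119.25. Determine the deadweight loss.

14.33

Competitive equilibrium: 139.1 − 2q = 50 + 5.5q → q* = 11.88, p* = 115.34.
At the floor p = 119.25, quantity demanded = (139.1 − 119.25)/2 = 9.925.
Sellers' marginal cost at q' = 9.925: 50 + 5.5·9.925 = 104.5875.
Δq = 11.88 − 9.925 = 1.955; wedge = 119.25 − 104.5875 = 14.6625.
DWL = ½ × 1.955 × 14.6625 = 14.33.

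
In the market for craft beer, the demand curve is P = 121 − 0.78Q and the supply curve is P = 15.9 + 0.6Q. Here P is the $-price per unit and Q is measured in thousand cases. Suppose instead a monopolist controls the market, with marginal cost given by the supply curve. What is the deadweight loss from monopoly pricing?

$521.89 thousand

Competitive equilibrium: 121 − 0.78Q = 15.9 + 0.6Q → Q* = 76.1594, P* = 61.5957.
Marginal revenue: MR = 121 − 1.56Q. Set MR = MC: 121 − 1.56Q = 15.9 + 0.6Q → Q_m = 48.6574.
Price P_m = 121 − 0.78·48.6574 = 83.0472; MC(Q_m) = 15.9 + 0.6·48.6574 = 45.0944.
Competitive Q* = 76.1594, so ΔQ = 27.502; wedge = 83.0472 − 45.0944 = 37.9528.
Welfare loss = ½ × 27.502 × 37.9528 = $521.89 thousand.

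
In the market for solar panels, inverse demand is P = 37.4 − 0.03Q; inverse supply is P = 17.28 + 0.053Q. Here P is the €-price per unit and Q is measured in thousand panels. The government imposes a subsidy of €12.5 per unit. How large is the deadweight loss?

Competitive equilibrium: 37.4 − 0.03Q = 17.28 + 0.053Q → Q* = 242.4096, P* = 30.1277.
The subsidy lowers effective supply by 12.5: P = 4.78 + 0.053Q.
New quantity: 37.4 − 0.03Q = 4.78 + 0.053Q → Q' = 393.012.
Overproduction ΔQ = 393.012 − 242.4096 = 150.6024; wedge = subsidy = 12.5.
The triangle = ½ × 150.6024 × 12.5 = €941.27 thousand.

€941.27 thousand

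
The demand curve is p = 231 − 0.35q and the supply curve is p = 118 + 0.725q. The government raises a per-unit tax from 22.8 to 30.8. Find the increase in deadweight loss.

Competitive equilibrium: 231 − 0.35q = 118 + 0.725q → q* = 105.1163, p* = 194.2093.
For a per-unit tax t: Δq = t/1.075, so DWL = ½·t·(t/1.075) = t²/2.15.
At t = 22.8: DWL = 241.786. At t = 30.8: DWL = 441.228.
Increase = 441.228 − 241.786 = 199.44.

199.44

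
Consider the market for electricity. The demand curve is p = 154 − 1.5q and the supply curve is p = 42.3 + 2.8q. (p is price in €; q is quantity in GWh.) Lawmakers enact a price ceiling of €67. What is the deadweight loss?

€632.76

Competitive equilibrium: 154 − 1.5q = 42.3 + 2.8q → q* = 25.9767, p* = 115.0349.
At the ceiling p = 67, quantity supplied = (67 − 42.3)/2.8 = 8.8214.
Willingness to pay at q' = 8.8214: 154 − 1.5·8.8214 = 140.7679.
Δq = 25.9767 − 8.8214 = 17.1553; wedge = 140.7679 − 67 = 73.7679.
The triangle = ½ × 17.1553 × 73.7679 = €632.76.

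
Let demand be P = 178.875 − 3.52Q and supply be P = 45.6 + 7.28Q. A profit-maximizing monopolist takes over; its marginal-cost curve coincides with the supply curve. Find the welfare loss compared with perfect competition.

49.69

Competitive equilibrium: 178.875 − 3.52Q = 45.6 + 7.28Q → Q* = 12.3403, P* = 135.4372.
Marginal revenue: MR = 178.875 − 7.04Q. Set MR = MC: 178.875 − 7.04Q = 45.6 + 7.28Q → Q_m = 9.3069.
Price P_m = 178.875 − 3.52·9.3069 = 146.1147; MC(Q_m) = 45.6 + 7.28·9.3069 = 113.3542.
Competitive Q* = 12.3403, so ΔQ = 3.0334; wedge = 146.1147 − 113.3542 = 32.7605.
DWL = ½ × 3.0334 × 32.7605 = 49.69.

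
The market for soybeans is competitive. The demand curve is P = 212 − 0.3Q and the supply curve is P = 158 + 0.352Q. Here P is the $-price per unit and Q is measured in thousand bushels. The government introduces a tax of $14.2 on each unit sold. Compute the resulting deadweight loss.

Competitive equilibrium: 212 − 0.3Q = 158 + 0.352Q → Q* = 82.8221, P* = 187.1534.
With the tax, the buyer price exceeds the seller price by 14.2: (212 − 0.3Q) − (158 + 0.352Q) = 14.2 → Q' = 61.0429.
ΔQ = 82.8221 − 61.0429 = 21.7792; the wedge equals the tax, 14.2.
DWL = ½ × 21.7792 × 14.2 = $154.63 thousand.

$154.63 thousand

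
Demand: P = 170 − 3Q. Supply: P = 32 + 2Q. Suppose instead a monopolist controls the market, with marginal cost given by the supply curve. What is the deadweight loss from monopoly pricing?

Competitive equilibrium: 170 − 3Q = 32 + 2Q → Q* = 27.6, P* = 87.2.
Marginal revenue: MR = 170 − 6Q. Set MR = MC: 170 − 6Q = 32 + 2Q → Q_m = 17.25.
Price P_m = 170 − 3·17.25 = 118.25; MC(Q_m) = 32 + 2·17.25 = 66.5.
Competitive Q* = 27.6, so ΔQ = 10.35; wedge = 118.25 − 66.5 = 51.75.
The triangle = ½ × 10.35 × 51.75 = 267.81.

267.81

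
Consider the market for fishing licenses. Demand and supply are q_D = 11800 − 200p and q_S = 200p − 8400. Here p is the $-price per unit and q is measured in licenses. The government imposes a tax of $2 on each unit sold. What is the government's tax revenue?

In inverse form: demand p = 59 − 0.005q, supply p = 42 + 0.005q.
Competitive equilibrium: 59 − 0.005q = 42 + 0.005q → q* = 1700, p* = 50.5.
With the tax, the buyer price exceeds the seller price by 2: (59 − 0.005q) − (42 + 0.005q) = 2 → q' = 1500.
Tax revenue = 2 × 1500 = $3000.

$3000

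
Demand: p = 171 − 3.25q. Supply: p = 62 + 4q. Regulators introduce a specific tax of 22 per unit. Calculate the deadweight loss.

Competitive equilibrium: 171 − 3.25q = 62 + 4q → q* = 15.0345, p* = 122.1379.
With the tax, the buyer price exceeds the seller price by 22: (171 − 3.25q) − (62 + 4q) = 22 → q' = 12.
Δq = 15.0345 − 12 = 3.0345; the wedge equals the tax, 22.
Welfare loss = ½ × 3.0345 × 22 = 33.38.

33.38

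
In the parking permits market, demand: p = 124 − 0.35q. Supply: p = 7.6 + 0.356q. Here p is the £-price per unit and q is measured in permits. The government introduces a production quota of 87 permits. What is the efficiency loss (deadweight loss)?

£2140.64

Competitive equilibrium: 124 − 0.35q = 7.6 + 0.356q → q* = 164.8725, p* = 66.2946.
At q = 87: demand price = 124 − 0.35·87 = 93.55; supply price = 7.6 + 0.356·87 = 38.572.
Δq = 164.8725 − 87 = 77.8725; wedge = 93.55 − 38.572 = 54.978.
Welfare loss = ½ × 77.8725 × 54.978 = £2140.64.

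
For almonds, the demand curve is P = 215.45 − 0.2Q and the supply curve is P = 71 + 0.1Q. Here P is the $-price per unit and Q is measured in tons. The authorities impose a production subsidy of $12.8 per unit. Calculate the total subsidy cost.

Competitive equilibrium: 215.45 − 0.2Q = 71 + 0.1Q → Q* = 481.5, P* = 119.15.
The subsidy lowers effective supply by 12.8: P = 58.2 + 0.1Q.
New quantity: 215.45 − 0.2Q = 58.2 + 0.1Q → Q' = 524.1667.
Total subsidy cost = 12.8 × 524.1667 = $6709.33.

$6709.33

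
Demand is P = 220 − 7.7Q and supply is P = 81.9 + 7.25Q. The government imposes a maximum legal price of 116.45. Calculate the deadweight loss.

149.49

Competitive equilibrium: 220 − 7.7Q = 81.9 + 7.25Q → Q* = 9.2375, P* = 148.8716.
At the ceiling P = 116.45, quantity supplied = (116.45 − 81.9)/7.25 = 4.7655.
Willingness to pay at Q' = 4.7655: 220 − 7.7·4.7655 = 183.3057.
ΔQ = 9.2375 − 4.7655 = 4.472; wedge = 183.3057 − 116.45 = 66.8557.
Deadweight loss = ½ × 4.472 × 66.8557 = 149.49.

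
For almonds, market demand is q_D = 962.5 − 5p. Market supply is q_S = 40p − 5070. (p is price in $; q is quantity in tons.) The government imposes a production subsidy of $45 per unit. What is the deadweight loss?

In inverse form: demand p = 192.5 − 0.2q, supply p = 126.75 + 0.025q.
Competitive equilibrium: 192.5 − 0.2q = 126.75 + 0.025q → q* = 292.2222, p* = 134.0556.
The subsidy lowers effective supply by 45: p = 81.75 + 0.025q.
New quantity: 192.5 − 0.2q = 81.75 + 0.025q → q' = 492.2222.
Overproduction Δq = 492.2222 − 292.2222 = 200; wedge = subsidy = 45.
The triangle = ½ × 200 × 45 = $4500.

$4500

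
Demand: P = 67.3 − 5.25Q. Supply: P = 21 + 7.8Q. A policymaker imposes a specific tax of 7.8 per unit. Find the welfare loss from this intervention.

2.33

Competitive equilibrium: 67.3 − 5.25Q = 21 + 7.8Q → Q* = 3.5479, P* = 48.6736.
With the tax, the buyer price exceeds the seller price by 7.8: (67.3 − 5.25Q) − (21 + 7.8Q) = 7.8 → Q' = 2.9502.
ΔQ = 3.5479 − 2.9502 = 0.5977; the wedge equals the tax, 7.8.
Deadweight loss = ½ × 0.5977 × 7.8 = 2.33.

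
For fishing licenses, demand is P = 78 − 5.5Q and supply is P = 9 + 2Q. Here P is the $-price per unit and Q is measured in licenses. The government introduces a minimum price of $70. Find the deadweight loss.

$224.97

Competitive equilibrium: 78 − 5.5Q = 9 + 2Q → Q* = 9.2, P* = 27.4.
At the floor P = 70, quantity demanded = (78 − 70)/5.5 = 1.4545.
Sellers' marginal cost at Q' = 1.4545: 9 + 2·1.4545 = 11.909.
ΔQ = 9.2 − 1.4545 = 7.7455; wedge = 70 − 11.909 = 58.091.
Welfare loss = ½ × 7.7455 × 58.091 = $224.97.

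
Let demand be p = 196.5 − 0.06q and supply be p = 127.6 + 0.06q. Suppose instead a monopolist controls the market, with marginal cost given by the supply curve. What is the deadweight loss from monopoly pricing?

Competitive equilibrium: 196.5 − 0.06q = 127.6 + 0.06q → q* = 574.1667, p* = 162.05.
Marginal revenue: MR = 196.5 − 0.12q. Set MR = MC: 196.5 − 0.12q = 127.6 + 0.06q → q_m = 382.7778.
Price p_m = 196.5 − 0.06·382.7778 = 173.5333; MC(q_m) = 127.6 + 0.06·382.7778 = 150.5667.
Competitive q* = 574.1667, so Δq = 191.3889; wedge = 173.5333 − 150.5667 = 22.9666.
Welfare loss = ½ × 191.3889 × 22.9666 = 2197.78.

2197.78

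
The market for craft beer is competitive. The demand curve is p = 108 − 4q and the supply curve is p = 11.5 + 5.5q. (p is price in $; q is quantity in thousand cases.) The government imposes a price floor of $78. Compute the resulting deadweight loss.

$33.56 thousand

Competitive equilibrium: 108 − 4q = 11.5 + 5.5q → q* = 10.1579, p* = 67.3684.
At the floor p = 78, quantity demanded = (108 − 78)/4 = 7.5.
Sellers' marginal cost at q' = 7.5: 11.5 + 5.5·7.5 = 52.75.
Δq = 10.1579 − 7.5 = 2.6579; wedge = 78 − 52.75 = 25.25.
DWL = ½ × 2.6579 × 25.25 = $33.56 thousand.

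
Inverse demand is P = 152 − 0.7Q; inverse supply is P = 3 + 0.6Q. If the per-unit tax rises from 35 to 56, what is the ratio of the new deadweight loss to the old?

2.56

Competitive equilibrium: 152 − 0.7Q = 3 + 0.6Q → Q* = 114.6154, P* = 71.7692.
For a per-unit tax t: ΔQ = t/1.3, so DWL = ½·t·(t/1.3) = t²/2.6.
At t = 35: DWL = 471.154. At t = 56: DWL = 1206.154.
Ratio = (56/35)² = 2.56.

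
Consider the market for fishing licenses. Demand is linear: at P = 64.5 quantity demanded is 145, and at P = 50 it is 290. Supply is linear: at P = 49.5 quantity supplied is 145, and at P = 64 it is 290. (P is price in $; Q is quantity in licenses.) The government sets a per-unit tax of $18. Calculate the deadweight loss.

$810

Demand slope = (50 − 64.5)/(290 − 145) = −0.1, so P = 79 − 0.1Q.
Supply slope = (64 − 49.5)/(290 − 145) = 0.1, so P = 35 + 0.1Q.
Competitive equilibrium: 79 − 0.1Q = 35 + 0.1Q → Q* = 220, P* = 57.
With the tax, the buyer price exceeds the seller price by 18: (79 − 0.1Q) − (35 + 0.1Q) = 18 → Q' = 130.
ΔQ = 220 − 130 = 90; the wedge equals the tax, 18.
The triangle = ½ × 90 × 18 = $810.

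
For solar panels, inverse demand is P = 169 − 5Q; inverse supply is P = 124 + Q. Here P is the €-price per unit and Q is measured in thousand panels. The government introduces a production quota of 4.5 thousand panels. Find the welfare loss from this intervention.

€27 thousand

Competitive equilibrium: 169 − 5Q = 124 + Q → Q* = 7.5, P* = 131.5.
At Q = 4.5: demand price = 169 − 5·4.5 = 146.5; supply price = 124 + 1·4.5 = 128.5.
ΔQ = 7.5 − 4.5 = 3; wedge = 146.5 − 128.5 = 18.
Welfare loss = ½ × 3 × 18 = €27 thousand.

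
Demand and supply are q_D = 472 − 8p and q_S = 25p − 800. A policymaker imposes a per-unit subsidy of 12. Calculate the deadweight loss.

In inverse form: demand p = 59 − 0.125q, supply p = 32 + 0.04q.
Competitive equilibrium: 59 − 0.125q = 32 + 0.04q → q* = 163.6364, p* = 38.5455.
The subsidy lowers effective supply by 12: p = 20 + 0.04q.
New quantity: 59 − 0.125q = 20 + 0.04q → q' = 236.3636.
Overproduction Δq = 236.3636 − 163.6364 = 72.7272; wedge = subsidy = 12.
Welfare loss = ½ × 72.7272 × 12 = 436.36.

436.36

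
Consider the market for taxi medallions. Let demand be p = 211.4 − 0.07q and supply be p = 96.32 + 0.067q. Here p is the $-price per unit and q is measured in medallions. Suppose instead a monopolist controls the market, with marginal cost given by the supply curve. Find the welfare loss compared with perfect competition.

Competitive equilibrium: 211.4 − 0.07q = 96.32 + 0.067q → q* = 840, p* = 152.6.
Marginal revenue: MR = 211.4 − 0.14q. Set MR = MC: 211.4 − 0.14q = 96.32 + 0.067q → q_m = 555.94203.
Price p_m = 211.4 − 0.07·555.94203 = 172.48406; MC(q_m) = 96.32 + 0.067·555.94203 = 133.56812.
Competitive q* = 840, so Δq = 284.05797; wedge = 172.48406 − 133.56812 = 38.91594.
Deadweight loss = ½ × 284.05797 × 38.91594 = $5527.19.

$5527.19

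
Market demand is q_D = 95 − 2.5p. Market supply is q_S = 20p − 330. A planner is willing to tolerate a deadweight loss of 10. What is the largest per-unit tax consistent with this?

In inverse form: demand p = 38 − 0.4q, supply p = 16.5 + 0.05q.
Competitive equilibrium: 38 − 0.4q = 16.5 + 0.05q → q* = 47.7778, p* = 18.8889.
A tax t gives Δq = t/0.45 and wedge t, so DWL = t²/0.9.
t²/0.9 = 10 → t² = 9 → t = 3.

3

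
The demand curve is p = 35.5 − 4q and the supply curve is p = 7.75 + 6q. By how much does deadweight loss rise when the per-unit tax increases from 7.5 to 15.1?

Competitive equilibrium: 35.5 − 4q = 7.75 + 6q → q* = 2.775, p* = 24.4.
For a per-unit tax t: Δq = t/10, so DWL = ½·t·(t/10) = t²/20.
At t = 7.5: DWL = 2.813. At t = 15.1: DWL = 11.401.
Increase = 11.401 − 2.813 = 8.588.

8.588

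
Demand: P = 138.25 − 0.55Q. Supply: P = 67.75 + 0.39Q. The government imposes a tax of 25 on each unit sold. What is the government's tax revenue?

1210.11

Competitive equilibrium: 138.25 − 0.55Q = 67.75 + 0.39Q → Q* = 75, P* = 97.
With the tax, the buyer price exceeds the seller price by 25: (138.25 − 0.55Q) − (67.75 + 0.39Q) = 25 → Q' = 48.4043.
Tax revenue = 25 × 48.4043 = 1210.11.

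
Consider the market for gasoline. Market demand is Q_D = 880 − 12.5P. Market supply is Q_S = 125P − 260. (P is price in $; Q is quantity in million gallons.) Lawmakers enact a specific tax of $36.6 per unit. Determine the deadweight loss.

$7611.14 million

In inverse form: demand P = 70.4 − 0.08Q, supply P = 2.08 + 0.008Q.
Competitive equilibrium: 70.4 − 0.08Q = 2.08 + 0.008Q → Q* = 776.3636, P* = 8.2909.
With the tax, the buyer price exceeds the seller price by 36.6: (70.4 − 0.08Q) − (2.08 + 0.008Q) = 36.6 → Q' = 360.4545.
ΔQ = 776.3636 − 360.4545 = 415.9091; the wedge equals the tax, 36.6.
The triangle = ½ × 415.9091 × 36.6 = $7611.14 million.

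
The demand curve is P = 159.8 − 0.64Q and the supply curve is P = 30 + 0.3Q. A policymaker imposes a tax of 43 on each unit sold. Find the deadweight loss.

983.51

Competitive equilibrium: 159.8 − 0.64Q = 30 + 0.3Q → Q* = 138.0851, P* = 71.4255.
With the tax, the buyer price exceeds the seller price by 43: (159.8 − 0.64Q) − (30 + 0.3Q) = 43 → Q' = 92.3404.
ΔQ = 138.0851 − 92.3404 = 45.7447; the wedge equals the tax, 43.
The triangle = ½ × 45.7447 × 43 = 983.51.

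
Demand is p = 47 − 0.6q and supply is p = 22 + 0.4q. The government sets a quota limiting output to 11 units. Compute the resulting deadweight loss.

98

Competitive equilibrium: 47 − 0.6q = 22 + 0.4q → q* = 25, p* = 32.
At q = 11: demand price = 47 − 0.6·11 = 40.4; supply price = 22 + 0.4·11 = 26.4.
Δq = 25 − 11 = 14; wedge = 40.4 − 26.4 = 14.
DWL = ½ × 14 × 14 = 98.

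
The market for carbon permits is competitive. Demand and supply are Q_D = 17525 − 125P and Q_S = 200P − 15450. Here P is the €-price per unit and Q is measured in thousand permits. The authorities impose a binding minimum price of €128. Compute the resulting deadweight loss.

In inverse form: demand P = 140.2 − 0.008Q, supply P = 77.25 + 0.005Q.
Competitive equilibrium: 140.2 − 0.008Q = 77.25 + 0.005Q → Q* = 4842.3077, P* = 101.4615.
At the floor P = 128, quantity demanded = (140.2 − 128)/0.008 = 1525.
Sellers' marginal cost at Q' = 1525: 77.25 + 0.005·1525 = 84.875.
ΔQ = 4842.3077 − 1525 = 3317.3077; wedge = 128 − 84.875 = 43.125.
Deadweight loss = ½ × 3317.3077 × 43.125 = €71529.45 thousand.

€71529.45 thousand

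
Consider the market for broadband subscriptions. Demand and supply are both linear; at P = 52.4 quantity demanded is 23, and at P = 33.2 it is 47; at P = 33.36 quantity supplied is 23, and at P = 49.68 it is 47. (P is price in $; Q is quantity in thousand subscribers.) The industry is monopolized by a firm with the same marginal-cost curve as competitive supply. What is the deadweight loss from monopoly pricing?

Demand slope = (33.2 − 52.4)/(47 − 23) = −0.8, so P = 70.8 − 0.8Q.
Supply slope = (49.68 − 33.36)/(47 − 23) = 0.68, so P = 17.72 + 0.68Q.
Competitive equilibrium: 70.8 − 0.8Q = 17.72 + 0.68Q → Q* = 35.8649, P* = 42.1081.
Marginal revenue: MR = 70.8 − 1.6Q. Set MR = MC: 70.8 − 1.6Q = 17.72 + 0.68Q → Q_m = 23.2807.
Price P_m = 70.8 − 0.8·23.2807 = 52.1754; MC(Q_m) = 17.72 + 0.68·23.2807 = 33.5509.
Competitive Q* = 35.8649, so ΔQ = 12.5842; wedge = 52.1754 − 33.5509 = 18.6245.
DWL = ½ × 12.5842 × 18.6245 = $117.19 thousand.

$117.19 thousand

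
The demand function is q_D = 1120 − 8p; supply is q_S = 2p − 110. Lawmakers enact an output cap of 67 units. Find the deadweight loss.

In inverse form: demand p = 140 − 0.125q, supply p = 55 + 0.5q.
Competitive equilibrium: 140 − 0.125q = 55 + 0.5q → q* = 136, p* = 123.
At q = 67: demand price = 140 − 0.125·67 = 131.625; supply price = 55 + 0.5·67 = 88.5.
Δq = 136 − 67 = 69; wedge = 131.625 − 88.5 = 43.125.
The triangle = ½ × 69 × 43.125 = 1487.81.

1487.81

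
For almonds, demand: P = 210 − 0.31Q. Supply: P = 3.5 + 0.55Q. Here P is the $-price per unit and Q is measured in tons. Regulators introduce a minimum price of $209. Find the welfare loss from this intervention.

Competitive equilibrium: 210 − 0.31Q = 3.5 + 0.55Q → Q* = 240.1163, P* = 135.564.
At the floor P = 209, quantity demanded = (210 − 209)/0.31 = 3.2258.
Sellers' marginal cost at Q' = 3.2258: 3.5 + 0.55·3.2258 = 5.2742.
ΔQ = 240.1163 − 3.2258 = 236.8905; wedge = 209 − 5.2742 = 203.7258.
Welfare loss = ½ × 236.8905 × 203.7258 = $24130.35.

$24130.35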